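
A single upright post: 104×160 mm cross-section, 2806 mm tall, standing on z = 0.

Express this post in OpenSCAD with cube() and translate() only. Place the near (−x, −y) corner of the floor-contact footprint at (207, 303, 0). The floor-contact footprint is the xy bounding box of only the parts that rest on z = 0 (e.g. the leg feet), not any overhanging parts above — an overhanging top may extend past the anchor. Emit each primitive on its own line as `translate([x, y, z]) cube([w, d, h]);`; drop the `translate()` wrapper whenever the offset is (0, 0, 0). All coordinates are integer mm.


translate([207, 303, 0]) cube([104, 160, 2806]);


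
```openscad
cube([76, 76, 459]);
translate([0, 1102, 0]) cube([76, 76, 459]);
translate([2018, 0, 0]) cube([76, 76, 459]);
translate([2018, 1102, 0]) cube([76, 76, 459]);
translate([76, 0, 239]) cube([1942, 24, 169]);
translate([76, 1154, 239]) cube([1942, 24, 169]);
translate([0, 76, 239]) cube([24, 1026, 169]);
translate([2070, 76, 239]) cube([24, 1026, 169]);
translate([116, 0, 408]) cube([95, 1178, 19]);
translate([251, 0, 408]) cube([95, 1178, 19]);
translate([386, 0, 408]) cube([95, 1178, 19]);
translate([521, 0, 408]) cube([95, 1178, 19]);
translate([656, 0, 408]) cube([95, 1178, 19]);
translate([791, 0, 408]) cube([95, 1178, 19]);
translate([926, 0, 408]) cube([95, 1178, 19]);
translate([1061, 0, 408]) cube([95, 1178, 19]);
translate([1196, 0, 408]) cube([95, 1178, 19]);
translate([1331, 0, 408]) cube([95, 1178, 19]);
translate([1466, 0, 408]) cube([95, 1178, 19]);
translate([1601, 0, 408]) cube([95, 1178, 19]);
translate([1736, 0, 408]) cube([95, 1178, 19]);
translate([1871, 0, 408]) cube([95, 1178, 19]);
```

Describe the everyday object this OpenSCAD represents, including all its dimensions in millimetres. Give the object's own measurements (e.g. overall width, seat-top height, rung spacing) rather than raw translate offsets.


A bed frame 2094 mm long (x) by 1178 mm wide (y). Four 76×76 mm corner posts, 459 mm tall, at the corners of the footprint. Four rails of 24 mm thickness and 169 mm height run between adjacent posts with their undersides at z = 239 mm, their outer faces flush with the outside of the frame (the two x-running rails run between the posts' inner faces; the two y-running rails run between the posts' inner faces). 14 slats, each 95 mm wide (x) and 19 mm thick, lie across the top of the two x-running rails, running the full 1178 mm width of the frame in y; along x they sit between the end posts with a 40 mm gap after the −x posts and between neighbouring slats, leaving 52 mm before the +x posts.


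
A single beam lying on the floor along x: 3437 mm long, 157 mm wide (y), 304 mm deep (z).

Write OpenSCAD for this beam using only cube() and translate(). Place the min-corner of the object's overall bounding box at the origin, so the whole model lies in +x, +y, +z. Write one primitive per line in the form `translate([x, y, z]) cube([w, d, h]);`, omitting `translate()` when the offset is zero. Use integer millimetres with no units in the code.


cube([3437, 157, 304]);


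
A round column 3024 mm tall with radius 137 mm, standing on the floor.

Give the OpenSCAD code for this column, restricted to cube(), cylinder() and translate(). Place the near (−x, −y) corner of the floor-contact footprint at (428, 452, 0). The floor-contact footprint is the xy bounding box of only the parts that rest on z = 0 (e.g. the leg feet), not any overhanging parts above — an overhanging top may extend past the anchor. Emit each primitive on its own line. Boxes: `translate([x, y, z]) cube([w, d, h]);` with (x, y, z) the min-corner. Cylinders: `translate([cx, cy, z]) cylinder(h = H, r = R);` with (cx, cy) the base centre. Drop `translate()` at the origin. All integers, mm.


translate([565, 589, 0]) cylinder(h = 3024, r = 137);


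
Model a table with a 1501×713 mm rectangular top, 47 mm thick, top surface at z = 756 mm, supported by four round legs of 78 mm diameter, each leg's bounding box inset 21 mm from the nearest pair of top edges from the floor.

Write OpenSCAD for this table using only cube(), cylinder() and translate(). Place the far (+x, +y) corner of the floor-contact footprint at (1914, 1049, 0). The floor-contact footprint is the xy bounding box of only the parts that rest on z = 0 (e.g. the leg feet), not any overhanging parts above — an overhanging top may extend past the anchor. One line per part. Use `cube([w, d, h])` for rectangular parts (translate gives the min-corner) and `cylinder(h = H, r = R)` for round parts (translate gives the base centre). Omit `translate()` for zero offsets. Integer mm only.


translate([434, 357, 709]) cube([1501, 713, 47]);
translate([494, 417, 0]) cylinder(h = 709, r = 39);
translate([1875, 417, 0]) cylinder(h = 709, r = 39);
translate([494, 1010, 0]) cylinder(h = 709, r = 39);
translate([1875, 1010, 0]) cylinder(h = 709, r = 39);


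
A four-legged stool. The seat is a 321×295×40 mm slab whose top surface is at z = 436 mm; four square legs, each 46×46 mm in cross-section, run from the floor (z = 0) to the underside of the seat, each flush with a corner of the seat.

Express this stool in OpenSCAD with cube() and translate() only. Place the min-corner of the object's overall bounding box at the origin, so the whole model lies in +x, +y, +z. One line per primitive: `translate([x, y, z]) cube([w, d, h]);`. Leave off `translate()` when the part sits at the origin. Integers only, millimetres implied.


translate([0, 0, 396]) cube([321, 295, 40]);
cube([46, 46, 396]);
translate([275, 0, 0]) cube([46, 46, 396]);
translate([0, 249, 0]) cube([46, 46, 396]);
translate([275, 249, 0]) cube([46, 46, 396]);


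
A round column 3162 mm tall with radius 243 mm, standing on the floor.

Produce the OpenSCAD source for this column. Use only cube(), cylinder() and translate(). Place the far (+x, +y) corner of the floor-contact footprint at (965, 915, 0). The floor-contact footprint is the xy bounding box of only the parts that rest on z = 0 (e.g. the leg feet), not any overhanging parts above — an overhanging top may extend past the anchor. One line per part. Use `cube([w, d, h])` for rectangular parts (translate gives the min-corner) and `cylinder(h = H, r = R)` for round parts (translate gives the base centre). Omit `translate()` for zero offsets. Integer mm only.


translate([722, 672, 0]) cylinder(h = 3162, r = 243);


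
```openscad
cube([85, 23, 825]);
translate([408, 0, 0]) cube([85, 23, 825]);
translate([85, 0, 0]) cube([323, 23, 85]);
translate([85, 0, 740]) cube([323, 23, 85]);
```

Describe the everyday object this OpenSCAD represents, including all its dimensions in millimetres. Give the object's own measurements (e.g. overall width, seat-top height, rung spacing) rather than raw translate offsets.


A rectangular picture frame lying in the x–z plane (depth along y). The opening is 323 mm wide (x) by 655 mm tall (z), surrounded by a border 85 mm wide on all four sides. The frame is 23 mm deep and is made of two full-height vertical stiles with two horizontal rails fitted between them.


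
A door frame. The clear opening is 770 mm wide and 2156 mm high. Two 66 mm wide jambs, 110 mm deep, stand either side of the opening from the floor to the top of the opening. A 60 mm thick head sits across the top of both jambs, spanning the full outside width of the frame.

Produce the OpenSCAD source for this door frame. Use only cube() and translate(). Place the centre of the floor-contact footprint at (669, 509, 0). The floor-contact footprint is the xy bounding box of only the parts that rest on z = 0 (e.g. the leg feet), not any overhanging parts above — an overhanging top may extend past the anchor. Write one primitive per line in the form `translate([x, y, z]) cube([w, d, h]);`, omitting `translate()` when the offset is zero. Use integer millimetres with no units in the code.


translate([218, 454, 0]) cube([66, 110, 2156]);
translate([1054, 454, 0]) cube([66, 110, 2156]);
translate([218, 454, 2156]) cube([902, 110, 60]);


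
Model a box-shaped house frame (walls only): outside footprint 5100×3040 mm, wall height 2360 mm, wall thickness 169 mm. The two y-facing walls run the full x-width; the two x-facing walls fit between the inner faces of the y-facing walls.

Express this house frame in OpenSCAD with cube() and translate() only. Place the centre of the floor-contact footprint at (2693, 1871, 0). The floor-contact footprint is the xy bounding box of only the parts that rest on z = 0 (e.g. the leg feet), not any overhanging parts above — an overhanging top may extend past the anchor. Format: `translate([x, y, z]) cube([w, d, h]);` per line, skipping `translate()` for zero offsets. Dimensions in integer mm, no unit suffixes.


translate([143, 351, 0]) cube([5100, 169, 2360]);
translate([143, 3222, 0]) cube([5100, 169, 2360]);
translate([143, 520, 0]) cube([169, 2702, 2360]);
translate([5074, 520, 0]) cube([169, 2702, 2360]);


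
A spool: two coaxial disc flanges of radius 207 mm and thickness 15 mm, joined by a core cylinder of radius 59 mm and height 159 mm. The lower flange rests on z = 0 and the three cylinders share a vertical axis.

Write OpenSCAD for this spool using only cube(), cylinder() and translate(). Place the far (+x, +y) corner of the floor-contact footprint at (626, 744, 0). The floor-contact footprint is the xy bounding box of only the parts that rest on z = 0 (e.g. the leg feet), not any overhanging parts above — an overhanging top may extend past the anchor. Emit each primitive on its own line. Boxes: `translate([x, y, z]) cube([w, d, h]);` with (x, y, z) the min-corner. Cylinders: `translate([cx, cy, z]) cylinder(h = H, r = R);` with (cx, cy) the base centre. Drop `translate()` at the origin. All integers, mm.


translate([419, 537, 0]) cylinder(h = 15, r = 207);
translate([419, 537, 15]) cylinder(h = 159, r = 59);
translate([419, 537, 174]) cylinder(h = 15, r = 207);


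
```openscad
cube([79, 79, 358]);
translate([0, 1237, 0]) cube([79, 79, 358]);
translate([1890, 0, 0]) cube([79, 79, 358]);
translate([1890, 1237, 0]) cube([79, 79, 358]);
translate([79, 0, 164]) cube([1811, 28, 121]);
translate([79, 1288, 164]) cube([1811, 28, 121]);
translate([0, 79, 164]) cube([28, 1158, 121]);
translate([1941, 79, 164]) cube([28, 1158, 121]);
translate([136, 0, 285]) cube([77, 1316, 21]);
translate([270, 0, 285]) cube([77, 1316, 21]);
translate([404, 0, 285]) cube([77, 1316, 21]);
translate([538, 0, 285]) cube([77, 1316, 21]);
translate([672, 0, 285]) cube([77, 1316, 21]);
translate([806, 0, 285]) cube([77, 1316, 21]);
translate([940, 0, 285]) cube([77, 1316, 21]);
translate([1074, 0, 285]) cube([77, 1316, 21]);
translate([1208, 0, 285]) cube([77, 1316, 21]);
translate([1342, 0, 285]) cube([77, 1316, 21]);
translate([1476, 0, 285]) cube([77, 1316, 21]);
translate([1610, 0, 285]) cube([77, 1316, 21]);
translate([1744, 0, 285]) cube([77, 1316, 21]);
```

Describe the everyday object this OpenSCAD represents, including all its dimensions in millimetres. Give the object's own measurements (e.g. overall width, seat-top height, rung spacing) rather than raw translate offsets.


A bed frame 1969 mm long (x) by 1316 mm wide (y). Four 79×79 mm corner posts, 358 mm tall, at the corners of the footprint. Four rails of 28 mm thickness and 121 mm height run between adjacent posts with their undersides at z = 164 mm, their outer faces flush with the outside of the frame (the two x-running rails run between the posts' inner faces; the two y-running rails run between the posts' inner faces). 13 slats, each 77 mm wide (x) and 21 mm thick, lie across the top of the two x-running rails, running the full 1316 mm width of the frame in y; along x they sit between the end posts with a 57 mm gap after the −x posts and between neighbouring slats, leaving 69 mm before the +x posts.


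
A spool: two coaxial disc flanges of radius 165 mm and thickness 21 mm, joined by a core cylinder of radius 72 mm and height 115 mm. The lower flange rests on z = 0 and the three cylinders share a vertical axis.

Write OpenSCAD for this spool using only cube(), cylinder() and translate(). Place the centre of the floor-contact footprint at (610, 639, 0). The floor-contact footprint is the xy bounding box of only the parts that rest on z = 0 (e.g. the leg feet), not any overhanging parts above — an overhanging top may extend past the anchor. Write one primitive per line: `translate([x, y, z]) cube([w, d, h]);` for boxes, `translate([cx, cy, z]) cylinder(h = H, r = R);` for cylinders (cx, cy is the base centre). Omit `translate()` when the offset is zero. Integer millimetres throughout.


translate([610, 639, 0]) cylinder(h = 21, r = 165);
translate([610, 639, 21]) cylinder(h = 115, r = 72);
translate([610, 639, 136]) cylinder(h = 21, r = 165);


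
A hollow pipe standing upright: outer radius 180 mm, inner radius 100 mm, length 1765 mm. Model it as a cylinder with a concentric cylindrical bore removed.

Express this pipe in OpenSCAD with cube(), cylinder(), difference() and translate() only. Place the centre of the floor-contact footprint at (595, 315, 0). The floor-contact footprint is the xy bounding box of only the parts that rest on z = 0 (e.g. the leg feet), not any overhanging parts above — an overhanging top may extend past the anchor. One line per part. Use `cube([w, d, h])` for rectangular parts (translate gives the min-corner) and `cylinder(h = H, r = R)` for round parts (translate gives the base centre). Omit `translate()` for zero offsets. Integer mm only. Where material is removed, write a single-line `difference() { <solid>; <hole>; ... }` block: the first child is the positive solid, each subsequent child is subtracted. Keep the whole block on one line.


difference() { translate([595, 315, 0]) cylinder(h = 1765, r = 180); translate([595, 315, 0]) cylinder(h = 1765, r = 100); }


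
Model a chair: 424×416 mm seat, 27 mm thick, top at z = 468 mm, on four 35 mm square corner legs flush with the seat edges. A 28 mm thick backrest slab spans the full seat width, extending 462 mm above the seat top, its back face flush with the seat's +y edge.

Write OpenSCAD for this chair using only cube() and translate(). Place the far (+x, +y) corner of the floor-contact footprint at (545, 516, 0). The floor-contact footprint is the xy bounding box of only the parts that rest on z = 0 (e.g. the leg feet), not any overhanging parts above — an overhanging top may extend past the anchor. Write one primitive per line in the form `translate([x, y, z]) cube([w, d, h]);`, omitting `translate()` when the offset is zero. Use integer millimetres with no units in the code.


// leg_h = 468 - 27 = 441
translate([121, 100, 441]) cube([424, 416, 27]);
translate([121, 100, 0]) cube([35, 35, 441]);
translate([510, 100, 0]) cube([35, 35, 441]);
translate([121, 481, 0]) cube([35, 35, 441]);
translate([510, 481, 0]) cube([35, 35, 441]);
translate([121, 488, 468]) cube([424, 28, 462]);


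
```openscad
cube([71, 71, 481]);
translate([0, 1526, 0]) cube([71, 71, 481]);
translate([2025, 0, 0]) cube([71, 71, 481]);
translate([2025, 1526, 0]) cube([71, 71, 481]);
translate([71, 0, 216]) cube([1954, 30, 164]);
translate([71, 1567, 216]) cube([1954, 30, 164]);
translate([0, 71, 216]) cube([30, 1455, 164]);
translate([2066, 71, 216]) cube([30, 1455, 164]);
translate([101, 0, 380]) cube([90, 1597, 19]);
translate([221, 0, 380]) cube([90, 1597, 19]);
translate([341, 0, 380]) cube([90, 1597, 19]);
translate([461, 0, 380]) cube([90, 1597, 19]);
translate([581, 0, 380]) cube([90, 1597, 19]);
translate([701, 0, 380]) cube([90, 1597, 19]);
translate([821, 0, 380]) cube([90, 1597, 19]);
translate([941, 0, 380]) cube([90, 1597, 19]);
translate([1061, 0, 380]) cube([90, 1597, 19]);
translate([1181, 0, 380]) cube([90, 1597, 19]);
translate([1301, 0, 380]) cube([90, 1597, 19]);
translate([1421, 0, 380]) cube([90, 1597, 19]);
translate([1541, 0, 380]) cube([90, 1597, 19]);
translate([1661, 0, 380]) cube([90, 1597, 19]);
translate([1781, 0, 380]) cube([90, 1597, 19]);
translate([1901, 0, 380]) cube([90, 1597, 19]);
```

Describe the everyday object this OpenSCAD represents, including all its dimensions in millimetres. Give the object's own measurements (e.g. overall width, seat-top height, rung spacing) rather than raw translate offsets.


A bed frame 2096 mm long (x) by 1597 mm wide (y). Four 71×71 mm corner posts, 481 mm tall, at the corners of the footprint. Four rails of 30 mm thickness and 164 mm height run between adjacent posts with their undersides at z = 216 mm, their outer faces flush with the outside of the frame (the two x-running rails run between the posts' inner faces; the two y-running rails run between the posts' inner faces). 16 slats, each 90 mm wide (x) and 19 mm thick, lie across the top of the two x-running rails, running the full 1597 mm width of the frame in y; along x they sit between the end posts with a 30 mm gap after the −x posts and between neighbouring slats, leaving 34 mm before the +x posts.


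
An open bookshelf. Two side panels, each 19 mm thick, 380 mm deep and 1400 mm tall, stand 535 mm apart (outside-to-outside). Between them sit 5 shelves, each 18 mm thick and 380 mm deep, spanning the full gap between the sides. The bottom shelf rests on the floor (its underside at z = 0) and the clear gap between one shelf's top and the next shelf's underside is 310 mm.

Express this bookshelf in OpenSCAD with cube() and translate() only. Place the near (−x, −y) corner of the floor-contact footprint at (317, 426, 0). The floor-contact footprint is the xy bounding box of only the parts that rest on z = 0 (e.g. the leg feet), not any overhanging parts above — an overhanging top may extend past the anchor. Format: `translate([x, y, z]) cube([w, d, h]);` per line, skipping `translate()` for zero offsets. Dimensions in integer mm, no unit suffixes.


translate([317, 426, 0]) cube([19, 380, 1400]);
translate([833, 426, 0]) cube([19, 380, 1400]);
translate([336, 426, 0]) cube([497, 380, 18]);
translate([336, 426, 328]) cube([497, 380, 18]);
translate([336, 426, 656]) cube([497, 380, 18]);
translate([336, 426, 984]) cube([497, 380, 18]);
translate([336, 426, 1312]) cube([497, 380, 18]);


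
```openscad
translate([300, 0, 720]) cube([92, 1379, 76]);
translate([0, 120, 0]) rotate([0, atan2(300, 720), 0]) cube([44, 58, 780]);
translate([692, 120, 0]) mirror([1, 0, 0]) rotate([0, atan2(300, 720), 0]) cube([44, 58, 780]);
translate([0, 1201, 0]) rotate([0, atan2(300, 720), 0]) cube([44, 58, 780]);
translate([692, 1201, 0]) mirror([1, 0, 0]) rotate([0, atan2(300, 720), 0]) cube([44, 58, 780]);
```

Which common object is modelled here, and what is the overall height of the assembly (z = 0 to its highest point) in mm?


A sawhorse. The overall height is 796 mm.

A beam across two mirrored pairs of raked legs — a sawhorse. The beam's underside is at z = 720 (matching the legs' vertical rise in atan2(300, 720)) and the beam is 76 mm tall, so its top is at 720 + 76 = 796 mm. The raked legs top out at the beam's underside, so that is the highest point.


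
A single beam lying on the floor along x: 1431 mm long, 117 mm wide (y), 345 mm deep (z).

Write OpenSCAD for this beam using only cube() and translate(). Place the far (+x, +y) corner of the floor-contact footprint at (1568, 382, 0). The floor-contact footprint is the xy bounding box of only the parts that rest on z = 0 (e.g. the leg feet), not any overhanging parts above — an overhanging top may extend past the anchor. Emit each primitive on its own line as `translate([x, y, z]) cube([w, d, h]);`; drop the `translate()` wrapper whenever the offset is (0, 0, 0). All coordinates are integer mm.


translate([137, 265, 0]) cube([1431, 117, 345]);


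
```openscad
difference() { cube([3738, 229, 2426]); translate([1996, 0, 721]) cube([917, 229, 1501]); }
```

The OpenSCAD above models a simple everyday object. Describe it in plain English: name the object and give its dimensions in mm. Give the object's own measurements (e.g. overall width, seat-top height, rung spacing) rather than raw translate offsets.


A wall 3738 mm long (x), 229 mm thick (y), 2426 mm tall, with a rectangular window opening cut through it. The opening is 917 mm wide and 1501 mm tall; its sill is at z = 721 mm and its near (−x) edge is 1996 mm from the wall's −x end. The opening passes through the full wall thickness.


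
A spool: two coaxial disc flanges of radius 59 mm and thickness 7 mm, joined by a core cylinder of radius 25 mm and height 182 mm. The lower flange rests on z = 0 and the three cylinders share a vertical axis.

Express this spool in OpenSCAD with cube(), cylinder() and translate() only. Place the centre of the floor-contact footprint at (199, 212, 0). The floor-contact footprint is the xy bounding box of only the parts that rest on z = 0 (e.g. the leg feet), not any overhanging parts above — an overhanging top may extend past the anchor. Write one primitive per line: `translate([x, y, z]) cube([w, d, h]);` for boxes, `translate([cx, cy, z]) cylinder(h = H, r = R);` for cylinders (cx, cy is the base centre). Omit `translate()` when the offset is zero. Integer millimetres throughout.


translate([199, 212, 0]) cylinder(h = 7, r = 59);
translate([199, 212, 7]) cylinder(h = 182, r = 25);
translate([199, 212, 189]) cylinder(h = 7, r = 59);


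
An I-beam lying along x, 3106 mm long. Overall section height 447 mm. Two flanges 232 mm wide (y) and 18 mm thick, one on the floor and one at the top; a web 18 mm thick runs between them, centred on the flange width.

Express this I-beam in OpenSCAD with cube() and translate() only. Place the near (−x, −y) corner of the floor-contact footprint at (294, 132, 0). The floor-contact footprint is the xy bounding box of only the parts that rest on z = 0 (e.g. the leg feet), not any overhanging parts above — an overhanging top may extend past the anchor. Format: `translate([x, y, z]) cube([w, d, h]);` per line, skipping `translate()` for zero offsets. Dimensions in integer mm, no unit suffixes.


translate([294, 132, 0]) cube([3106, 232, 18]);
translate([294, 239, 18]) cube([3106, 18, 411]);
translate([294, 132, 429]) cube([3106, 232, 18]);


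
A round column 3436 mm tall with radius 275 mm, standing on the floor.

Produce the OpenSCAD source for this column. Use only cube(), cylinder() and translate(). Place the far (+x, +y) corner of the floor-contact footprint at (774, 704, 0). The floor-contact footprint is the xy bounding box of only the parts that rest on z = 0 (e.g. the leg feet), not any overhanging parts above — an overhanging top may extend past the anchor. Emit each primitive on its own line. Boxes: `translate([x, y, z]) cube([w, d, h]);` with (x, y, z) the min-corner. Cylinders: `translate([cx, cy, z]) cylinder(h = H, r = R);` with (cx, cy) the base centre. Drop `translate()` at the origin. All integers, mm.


translate([499, 429, 0]) cylinder(h = 3436, r = 275);


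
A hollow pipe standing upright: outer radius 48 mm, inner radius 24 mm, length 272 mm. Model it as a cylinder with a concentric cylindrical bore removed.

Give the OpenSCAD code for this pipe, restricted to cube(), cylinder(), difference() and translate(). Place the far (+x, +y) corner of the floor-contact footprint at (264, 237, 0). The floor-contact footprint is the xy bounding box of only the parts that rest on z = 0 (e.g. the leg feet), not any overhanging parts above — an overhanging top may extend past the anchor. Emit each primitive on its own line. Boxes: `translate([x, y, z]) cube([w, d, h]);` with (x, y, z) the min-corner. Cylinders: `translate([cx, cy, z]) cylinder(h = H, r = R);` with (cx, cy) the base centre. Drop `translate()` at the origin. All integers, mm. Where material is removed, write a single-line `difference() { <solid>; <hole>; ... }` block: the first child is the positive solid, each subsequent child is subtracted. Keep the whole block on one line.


difference() { translate([216, 189, 0]) cylinder(h = 272, r = 48); translate([216, 189, 0]) cylinder(h = 272, r = 24); }


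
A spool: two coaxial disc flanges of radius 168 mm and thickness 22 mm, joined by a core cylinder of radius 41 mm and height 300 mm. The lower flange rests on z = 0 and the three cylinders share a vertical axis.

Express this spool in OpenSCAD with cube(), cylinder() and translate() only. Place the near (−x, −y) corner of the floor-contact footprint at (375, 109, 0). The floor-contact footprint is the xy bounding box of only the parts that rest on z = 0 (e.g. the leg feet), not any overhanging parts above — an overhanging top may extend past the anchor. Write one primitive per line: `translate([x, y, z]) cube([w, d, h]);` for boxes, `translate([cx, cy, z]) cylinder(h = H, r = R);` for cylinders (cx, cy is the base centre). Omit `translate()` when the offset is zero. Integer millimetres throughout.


translate([543, 277, 0]) cylinder(h = 22, r = 168);
translate([543, 277, 22]) cylinder(h = 300, r = 41);
translate([543, 277, 322]) cylinder(h = 22, r = 168);


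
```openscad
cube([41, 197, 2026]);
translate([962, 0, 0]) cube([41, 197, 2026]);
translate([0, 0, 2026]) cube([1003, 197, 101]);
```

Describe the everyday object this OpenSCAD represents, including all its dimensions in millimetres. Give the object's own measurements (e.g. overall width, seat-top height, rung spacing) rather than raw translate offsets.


A door frame. The clear opening is 921 mm wide and 2026 mm high. Two 41 mm wide jambs, 197 mm deep, stand either side of the opening from the floor to the top of the opening. A 101 mm thick head sits across the top of both jambs, spanning the full outside width of the frame.


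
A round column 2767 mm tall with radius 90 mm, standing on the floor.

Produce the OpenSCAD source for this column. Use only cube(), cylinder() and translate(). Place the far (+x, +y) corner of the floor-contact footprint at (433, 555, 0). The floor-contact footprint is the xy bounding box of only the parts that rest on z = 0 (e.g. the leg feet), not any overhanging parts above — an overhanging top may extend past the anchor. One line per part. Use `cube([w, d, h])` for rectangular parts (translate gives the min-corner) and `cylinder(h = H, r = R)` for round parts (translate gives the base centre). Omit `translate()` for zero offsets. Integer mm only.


translate([343, 465, 0]) cylinder(h = 2767, r = 90);


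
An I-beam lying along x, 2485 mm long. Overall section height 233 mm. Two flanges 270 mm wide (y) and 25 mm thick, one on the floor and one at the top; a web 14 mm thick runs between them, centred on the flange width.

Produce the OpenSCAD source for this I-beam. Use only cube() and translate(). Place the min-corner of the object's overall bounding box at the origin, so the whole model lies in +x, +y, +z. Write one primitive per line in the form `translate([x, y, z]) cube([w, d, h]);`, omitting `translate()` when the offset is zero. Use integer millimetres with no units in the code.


cube([2485, 270, 25]);
translate([0, 128, 25]) cube([2485, 14, 183]);
translate([0, 0, 208]) cube([2485, 270, 25]);


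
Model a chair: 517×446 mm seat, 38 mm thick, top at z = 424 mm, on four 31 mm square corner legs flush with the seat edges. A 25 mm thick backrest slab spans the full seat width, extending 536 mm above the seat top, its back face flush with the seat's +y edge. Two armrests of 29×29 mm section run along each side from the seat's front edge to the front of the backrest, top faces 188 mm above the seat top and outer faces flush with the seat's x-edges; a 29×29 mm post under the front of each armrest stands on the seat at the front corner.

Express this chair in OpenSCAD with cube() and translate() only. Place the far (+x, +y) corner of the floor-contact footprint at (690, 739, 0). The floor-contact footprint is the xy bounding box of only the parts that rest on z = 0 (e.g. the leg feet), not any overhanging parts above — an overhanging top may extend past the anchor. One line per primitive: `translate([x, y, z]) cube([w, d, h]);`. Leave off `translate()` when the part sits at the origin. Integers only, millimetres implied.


translate([173, 293, 386]) cube([517, 446, 38]);
translate([173, 293, 0]) cube([31, 31, 386]);
translate([659, 293, 0]) cube([31, 31, 386]);
translate([173, 708, 0]) cube([31, 31, 386]);
translate([659, 708, 0]) cube([31, 31, 386]);
translate([173, 714, 424]) cube([517, 25, 536]);
translate([173, 293, 583]) cube([29, 421, 29]);
translate([661, 293, 583]) cube([29, 421, 29]);
translate([173, 293, 424]) cube([29, 29, 159]);
translate([661, 293, 424]) cube([29, 29, 159]);


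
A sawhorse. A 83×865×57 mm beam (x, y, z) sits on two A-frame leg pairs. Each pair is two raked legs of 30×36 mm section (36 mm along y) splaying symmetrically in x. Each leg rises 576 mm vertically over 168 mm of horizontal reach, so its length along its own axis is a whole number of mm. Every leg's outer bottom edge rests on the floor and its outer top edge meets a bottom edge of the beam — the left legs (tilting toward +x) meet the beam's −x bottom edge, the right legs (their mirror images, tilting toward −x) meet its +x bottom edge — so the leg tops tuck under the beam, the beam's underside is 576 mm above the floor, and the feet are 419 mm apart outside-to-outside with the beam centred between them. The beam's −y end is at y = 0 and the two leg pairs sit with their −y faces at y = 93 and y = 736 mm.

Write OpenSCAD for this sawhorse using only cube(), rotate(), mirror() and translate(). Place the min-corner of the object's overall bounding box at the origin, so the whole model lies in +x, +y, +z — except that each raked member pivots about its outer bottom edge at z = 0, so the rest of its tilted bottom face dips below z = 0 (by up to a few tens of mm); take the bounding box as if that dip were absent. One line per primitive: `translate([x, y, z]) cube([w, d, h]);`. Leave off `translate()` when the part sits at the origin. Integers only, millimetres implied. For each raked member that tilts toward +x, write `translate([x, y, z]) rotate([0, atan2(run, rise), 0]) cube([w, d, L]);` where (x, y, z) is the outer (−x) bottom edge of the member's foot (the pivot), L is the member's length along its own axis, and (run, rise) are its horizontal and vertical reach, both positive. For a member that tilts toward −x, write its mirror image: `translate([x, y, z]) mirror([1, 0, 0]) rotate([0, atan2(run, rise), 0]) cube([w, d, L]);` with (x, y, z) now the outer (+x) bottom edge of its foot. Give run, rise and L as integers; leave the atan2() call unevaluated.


translate([168, 0, 576]) cube([83, 865, 57]);
translate([0, 93, 0]) rotate([0, atan2(168, 576), 0]) cube([30, 36, 600]);
translate([419, 93, 0]) mirror([1, 0, 0]) rotate([0, atan2(168, 576), 0]) cube([30, 36, 600]);
translate([0, 736, 0]) rotate([0, atan2(168, 576), 0]) cube([30, 36, 600]);
translate([419, 736, 0]) mirror([1, 0, 0]) rotate([0, atan2(168, 576), 0]) cube([30, 36, 600]);


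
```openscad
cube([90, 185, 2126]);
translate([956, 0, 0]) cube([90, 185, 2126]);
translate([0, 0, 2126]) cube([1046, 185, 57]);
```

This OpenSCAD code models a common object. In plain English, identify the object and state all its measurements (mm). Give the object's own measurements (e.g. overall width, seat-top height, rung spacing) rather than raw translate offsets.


A door frame. The clear opening is 866 mm wide and 2126 mm high. Two 90 mm wide jambs, 185 mm deep, stand either side of the opening from the floor to the top of the opening. A 57 mm thick head sits across the top of both jambs, spanning the full outside width of the frame.


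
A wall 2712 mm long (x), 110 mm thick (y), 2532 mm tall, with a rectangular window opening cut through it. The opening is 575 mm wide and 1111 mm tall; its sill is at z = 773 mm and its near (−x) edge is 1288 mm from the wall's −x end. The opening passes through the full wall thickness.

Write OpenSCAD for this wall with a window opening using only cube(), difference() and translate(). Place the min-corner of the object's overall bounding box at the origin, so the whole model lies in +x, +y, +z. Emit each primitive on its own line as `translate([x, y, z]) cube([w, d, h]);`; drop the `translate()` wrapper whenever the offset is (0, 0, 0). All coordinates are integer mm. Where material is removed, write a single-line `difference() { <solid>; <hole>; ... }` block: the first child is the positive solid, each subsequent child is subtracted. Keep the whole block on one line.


difference() { cube([2712, 110, 2532]); translate([1288, 0, 773]) cube([575, 110, 1111]); }


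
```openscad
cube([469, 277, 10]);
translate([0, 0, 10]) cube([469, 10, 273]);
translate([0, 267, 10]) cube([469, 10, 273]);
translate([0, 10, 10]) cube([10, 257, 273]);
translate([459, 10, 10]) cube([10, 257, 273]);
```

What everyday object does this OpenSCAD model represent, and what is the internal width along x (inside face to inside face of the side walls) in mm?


An open box. The internal width is 449 mm.

A 469×277 base slab with four walls standing on it — an open box. The base is 469 mm wide and the walls are 10 mm thick, so the internal width is 469 − 2 × 10 = 449 mm.


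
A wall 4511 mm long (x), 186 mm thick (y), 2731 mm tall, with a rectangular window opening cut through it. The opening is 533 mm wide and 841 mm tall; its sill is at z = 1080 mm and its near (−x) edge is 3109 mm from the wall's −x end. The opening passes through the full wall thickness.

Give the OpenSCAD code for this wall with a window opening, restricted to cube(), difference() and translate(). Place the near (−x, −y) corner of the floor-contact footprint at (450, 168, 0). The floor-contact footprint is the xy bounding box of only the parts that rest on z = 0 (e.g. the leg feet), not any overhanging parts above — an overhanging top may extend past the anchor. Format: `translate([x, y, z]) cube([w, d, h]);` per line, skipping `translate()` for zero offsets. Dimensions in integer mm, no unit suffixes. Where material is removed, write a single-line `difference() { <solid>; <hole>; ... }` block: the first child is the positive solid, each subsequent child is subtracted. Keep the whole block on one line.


difference() { translate([450, 168, 0]) cube([4511, 186, 2731]); translate([3559, 168, 1080]) cube([533, 186, 841]); }


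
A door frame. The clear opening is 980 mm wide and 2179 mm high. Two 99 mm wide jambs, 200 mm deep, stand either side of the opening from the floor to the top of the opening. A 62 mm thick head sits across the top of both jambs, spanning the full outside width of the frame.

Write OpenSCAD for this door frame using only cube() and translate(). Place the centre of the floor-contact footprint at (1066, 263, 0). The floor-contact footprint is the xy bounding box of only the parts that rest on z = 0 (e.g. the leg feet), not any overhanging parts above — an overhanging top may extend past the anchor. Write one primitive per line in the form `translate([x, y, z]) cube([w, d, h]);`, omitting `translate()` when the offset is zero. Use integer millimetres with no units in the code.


translate([477, 163, 0]) cube([99, 200, 2179]);
translate([1556, 163, 0]) cube([99, 200, 2179]);
translate([477, 163, 2179]) cube([1178, 200, 62]);


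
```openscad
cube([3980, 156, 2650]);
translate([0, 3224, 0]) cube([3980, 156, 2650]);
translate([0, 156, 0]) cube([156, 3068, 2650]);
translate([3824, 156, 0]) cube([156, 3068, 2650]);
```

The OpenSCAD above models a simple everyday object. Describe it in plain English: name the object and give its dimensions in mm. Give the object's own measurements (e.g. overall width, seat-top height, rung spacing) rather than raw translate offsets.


The wall frame of a small rectangular building: four walls, each 2650 mm tall and 156 mm thick, enclosing a footprint 3980 mm (x) by 3380 mm (y) outside-to-outside, with no floor or roof. The front and back walls (the −y and +y sides) span the full width; the two side walls fit between them.


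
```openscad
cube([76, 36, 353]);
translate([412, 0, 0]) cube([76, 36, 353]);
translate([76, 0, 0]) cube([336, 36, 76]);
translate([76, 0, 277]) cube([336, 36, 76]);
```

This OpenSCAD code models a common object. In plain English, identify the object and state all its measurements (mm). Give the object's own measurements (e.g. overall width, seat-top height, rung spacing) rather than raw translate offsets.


A rectangular picture frame lying in the x–z plane (depth along y). The opening is 336 mm wide (x) by 201 mm tall (z), surrounded by a border 76 mm wide on all four sides. The frame is 36 mm deep and is made of two full-height vertical stiles with two horizontal rails fitted between them.


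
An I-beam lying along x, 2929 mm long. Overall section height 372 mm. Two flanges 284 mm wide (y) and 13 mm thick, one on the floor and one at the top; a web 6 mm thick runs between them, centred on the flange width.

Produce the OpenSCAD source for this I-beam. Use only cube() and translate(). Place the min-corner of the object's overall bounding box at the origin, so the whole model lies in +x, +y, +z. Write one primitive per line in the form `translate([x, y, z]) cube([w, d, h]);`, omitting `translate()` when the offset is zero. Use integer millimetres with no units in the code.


cube([2929, 284, 13]);
translate([0, 139, 13]) cube([2929, 6, 346]);
translate([0, 0, 359]) cube([2929, 284, 13]);


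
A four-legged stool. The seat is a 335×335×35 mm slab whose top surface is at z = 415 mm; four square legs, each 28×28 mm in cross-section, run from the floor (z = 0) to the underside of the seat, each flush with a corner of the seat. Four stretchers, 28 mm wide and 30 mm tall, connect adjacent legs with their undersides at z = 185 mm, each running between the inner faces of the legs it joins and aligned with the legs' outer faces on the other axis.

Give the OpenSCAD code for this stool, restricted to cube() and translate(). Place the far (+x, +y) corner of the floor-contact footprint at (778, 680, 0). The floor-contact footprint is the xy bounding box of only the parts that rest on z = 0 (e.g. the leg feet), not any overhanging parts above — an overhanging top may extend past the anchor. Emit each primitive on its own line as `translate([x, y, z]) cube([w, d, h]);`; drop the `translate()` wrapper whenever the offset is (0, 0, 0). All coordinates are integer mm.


translate([443, 345, 380]) cube([335, 335, 35]);
translate([443, 345, 0]) cube([28, 28, 380]);
translate([750, 345, 0]) cube([28, 28, 380]);
translate([443, 652, 0]) cube([28, 28, 380]);
translate([750, 652, 0]) cube([28, 28, 380]);
translate([471, 345, 185]) cube([279, 28, 30]);
translate([471, 652, 185]) cube([279, 28, 30]);
translate([443, 373, 185]) cube([28, 279, 30]);
translate([750, 373, 185]) cube([28, 279, 30]);


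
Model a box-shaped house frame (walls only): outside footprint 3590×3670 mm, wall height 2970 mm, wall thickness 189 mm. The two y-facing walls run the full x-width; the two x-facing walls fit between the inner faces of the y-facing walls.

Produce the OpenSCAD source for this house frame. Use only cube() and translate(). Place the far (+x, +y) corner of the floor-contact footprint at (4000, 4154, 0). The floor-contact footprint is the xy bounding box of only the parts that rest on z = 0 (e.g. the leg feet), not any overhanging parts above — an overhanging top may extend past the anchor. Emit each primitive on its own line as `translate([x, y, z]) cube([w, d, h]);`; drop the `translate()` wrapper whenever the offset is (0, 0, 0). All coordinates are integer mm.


translate([410, 484, 0]) cube([3590, 189, 2970]);
translate([410, 3965, 0]) cube([3590, 189, 2970]);
translate([410, 673, 0]) cube([189, 3292, 2970]);
translate([3811, 673, 0]) cube([189, 3292, 2970]);


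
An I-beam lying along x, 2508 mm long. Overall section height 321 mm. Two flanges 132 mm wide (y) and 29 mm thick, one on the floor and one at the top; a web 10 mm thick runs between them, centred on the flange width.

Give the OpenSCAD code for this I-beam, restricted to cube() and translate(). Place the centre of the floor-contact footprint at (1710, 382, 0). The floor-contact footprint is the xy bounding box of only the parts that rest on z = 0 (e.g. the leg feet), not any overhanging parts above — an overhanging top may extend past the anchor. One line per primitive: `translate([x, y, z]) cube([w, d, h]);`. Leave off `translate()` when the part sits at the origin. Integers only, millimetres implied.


translate([456, 316, 0]) cube([2508, 132, 29]);
translate([456, 377, 29]) cube([2508, 10, 263]);
translate([456, 316, 292]) cube([2508, 132, 29]);
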